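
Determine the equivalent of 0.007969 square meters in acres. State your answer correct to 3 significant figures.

1.97e-6 acres

1 square meter = 0.000247105 acre.
So 0.007969 × 0.000247105 ≈ 1.97e-6 acre.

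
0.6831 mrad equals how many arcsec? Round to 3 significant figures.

141 arcsec

1 mrad = 206.265 arcseconds.
Thus 0.6831 × 206.265 ≈ 141 arcsec.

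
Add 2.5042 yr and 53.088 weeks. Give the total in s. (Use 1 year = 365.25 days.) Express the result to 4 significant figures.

2.5042 yr = 7.90265 × 10^7 s and 53.088 wk = 3.21076 × 10^7 s.
7.90265 × 10^7 + 3.21076 × 10^7 ≈ 1.111 × 10^8 s.

1.111 × 10^8 seconds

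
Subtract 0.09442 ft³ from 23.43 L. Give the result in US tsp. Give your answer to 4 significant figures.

4211 US teaspoons

23.43 L = 4753.58 US tsp and 0.09442 ft³ = 542.447 US tsp.
4753.58 − 542.447 ≈ 4211 US tsp.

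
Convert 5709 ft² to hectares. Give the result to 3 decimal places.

0.053 hectares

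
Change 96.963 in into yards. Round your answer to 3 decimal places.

2.693 yd

1 inch = 0.0277778 yd.
So 96.963 × 0.0277778 ≈ 2.693 yd.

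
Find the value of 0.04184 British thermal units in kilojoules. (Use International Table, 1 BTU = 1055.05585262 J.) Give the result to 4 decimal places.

0.0441 kilojoules

1 British thermal unit = 1.05506 kJ.
So 0.04184 × 1.05506 ≈ 0.0441 kJ.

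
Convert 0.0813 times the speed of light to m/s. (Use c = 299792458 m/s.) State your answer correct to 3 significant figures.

1 speed of light = 2.99792e+8 m/s.
So 0.0813 × 2.99792e+8 ≈ 2.44e+7 m/s.

2.44e+7 m/s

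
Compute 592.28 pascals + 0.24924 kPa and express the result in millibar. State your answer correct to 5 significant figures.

592.28 Pa = 5.92280 mbar and 0.24924 kPa = 2.49240 mbar.
5.92280 + 2.49240 ≈ 8.4152 mbar.

8.4152 mbar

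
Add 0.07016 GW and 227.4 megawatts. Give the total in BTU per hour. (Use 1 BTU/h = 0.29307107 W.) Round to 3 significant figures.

0.07016 GW = 2.39396 × 10^8 BTU/h and 227.4 MW = 7.75921 × 10^8 BTU/h.
2.39396 × 10^8 + 7.75921 × 10^8 ≈ 1.02 × 10^9 BTU/h.

1.02 × 10^9 BTU per hour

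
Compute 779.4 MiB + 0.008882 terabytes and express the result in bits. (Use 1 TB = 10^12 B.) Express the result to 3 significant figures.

7.76e+10 bit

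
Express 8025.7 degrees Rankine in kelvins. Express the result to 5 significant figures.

4458.7 K

°R = K × 9/5.
Applying the formula gives 4458.7 K.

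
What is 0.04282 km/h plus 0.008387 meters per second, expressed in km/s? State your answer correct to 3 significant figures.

0.04282 km/h = 1.18944 × 10^-5 km/s and 0.008387 m/s = 8.38700 × 10^-6 km/s.
1.18944 × 10^-5 + 8.38700 × 10^-6 ≈ 2.03 × 10^-5 km/s.

2.03 × 10^-5 km/s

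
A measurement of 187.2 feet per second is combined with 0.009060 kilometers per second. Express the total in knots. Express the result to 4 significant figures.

128.5 knots

187.2 ft/s = 110.913 kn and 0.009060 km/s = 17.6112 kn.
110.913 + 17.6112 ≈ 128.5 kn.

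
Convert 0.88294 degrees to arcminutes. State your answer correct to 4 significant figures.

52.98 arcmin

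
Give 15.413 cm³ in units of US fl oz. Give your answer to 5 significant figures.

1 cm³ = 0.0338140 US fl oz.
Thus 15.413 × 0.0338140 ≈ 0.52118 US fl oz.

0.52118 US fluid ounces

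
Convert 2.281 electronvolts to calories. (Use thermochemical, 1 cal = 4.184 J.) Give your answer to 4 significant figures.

1 eV = 3.82929e-20 cal.
Then 2.281 × 3.82929e-20 ≈ 8.735e-20 cal.

8.735e-20 cal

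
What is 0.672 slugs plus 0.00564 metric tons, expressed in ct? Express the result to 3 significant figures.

77200 ct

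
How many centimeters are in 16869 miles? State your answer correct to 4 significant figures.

2.715e+9 centimeters

1 mile = 160934 centimeters.
So 16869 × 160934 ≈ 2.715e+9 cm.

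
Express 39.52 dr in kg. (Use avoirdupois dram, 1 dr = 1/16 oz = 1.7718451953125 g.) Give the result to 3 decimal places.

0.070 kilograms

1 dram = 0.00177185 kilograms.
Thus 39.52 × 0.00177185 ≈ 0.070 kg.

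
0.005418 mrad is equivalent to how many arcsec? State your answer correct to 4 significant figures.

1.118 arcsec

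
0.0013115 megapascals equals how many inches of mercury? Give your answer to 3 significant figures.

1 megapascal = 295.300 inHg.
Thus 0.0013115 × 295.300 ≈ 0.387 inHg.

0.387 inches of mercury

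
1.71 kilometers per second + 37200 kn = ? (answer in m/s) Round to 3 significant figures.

1.71 km/s = 1710.00 m/s and 37200 kn = 19137.3 m/s.
1710.00 + 19137.3 ≈ 20800 m/s.

20800 m/s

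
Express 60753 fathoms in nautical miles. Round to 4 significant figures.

59.99 nmi

1 fathom = 0.000987473 nautical miles.
Then 60753 × 0.000987473 ≈ 59.99 nmi.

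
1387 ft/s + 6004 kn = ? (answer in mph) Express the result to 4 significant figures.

1387 ft/s = 945.682 mph and 6004 kn = 6909.28 mph.
945.682 + 6909.28 ≈ 7855 mph.

7855 mph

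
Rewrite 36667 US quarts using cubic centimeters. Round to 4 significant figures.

1 US quart = 946.353 cm³.
Then 36667 × 946.353 ≈ 3.470e+7 cm³.

3.470e+7 cm³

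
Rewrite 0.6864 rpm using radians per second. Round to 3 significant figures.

0.0719 radians per second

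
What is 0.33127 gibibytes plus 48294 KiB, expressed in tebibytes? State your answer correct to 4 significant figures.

0.33127 GiB = 0.000323506 TiB and 48294 KiB = 4.49773e-5 TiB.
0.000323506 + 4.49773e-5 ≈ 0.0003685 TiB.

0.0003685 TiB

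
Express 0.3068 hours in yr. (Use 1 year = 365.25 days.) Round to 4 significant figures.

1 h = 0.000114077 years.
0.3068 × 0.000114077 ≈ 3.500 × 10^-5 yr.

3.500 × 10^-5 yr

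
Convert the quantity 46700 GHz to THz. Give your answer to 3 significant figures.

1 gigahertz = 0.00100000 THz.
So 46700 × 0.00100000 ≈ 46.7 THz.

46.7 THz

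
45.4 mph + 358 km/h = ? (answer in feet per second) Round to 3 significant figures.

45.4 mph = 66.5867 ft/s and 358 km/h = 326.261 ft/s.
66.5867 + 326.261 ≈ 393 ft/s.

393 ft/s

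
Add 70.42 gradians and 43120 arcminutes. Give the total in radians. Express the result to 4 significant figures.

13.65 rad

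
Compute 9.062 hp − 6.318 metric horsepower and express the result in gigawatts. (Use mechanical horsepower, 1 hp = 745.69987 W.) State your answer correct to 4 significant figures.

2.111 × 10^-6 gigawatts

9.062 hp = 6.75753 × 10^-6 GW and 6.318 PS = 4.64688 × 10^-6 GW.
6.75753 × 10^-6 − 4.64688 × 10^-6 ≈ 2.111 × 10^-6 GW.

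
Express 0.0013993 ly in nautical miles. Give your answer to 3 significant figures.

7.15 × 10^9 nmi

1 light-year = 5.10839 × 10^12 nautical miles.
0.0013993 × 5.10839 × 10^12 ≈ 7.15 × 10^9 nmi.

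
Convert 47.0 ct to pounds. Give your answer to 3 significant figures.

1 carat = 0.000440925 lb.
So 47.0 × 0.000440925 ≈ 0.0207 lb.

0.0207 pounds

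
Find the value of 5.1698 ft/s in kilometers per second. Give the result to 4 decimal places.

0.0016 km/s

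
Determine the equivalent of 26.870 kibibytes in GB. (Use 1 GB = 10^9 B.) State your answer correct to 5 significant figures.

2.7515e-5 gigabytes

1 kibibyte = 1.02400e-6 gigabytes.
So 26.870 × 1.02400e-6 ≈ 2.7515e-5 GB.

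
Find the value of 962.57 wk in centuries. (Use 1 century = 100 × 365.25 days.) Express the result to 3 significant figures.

0.184 centuries

1 week = 0.000191650 centuries.
Then 962.57 × 0.000191650 ≈ 0.184 century.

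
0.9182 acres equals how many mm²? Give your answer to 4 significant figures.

3.716e+9 mm²

1 acre = 4.04686e+9 mm².
0.9182 × 4.04686e+9 ≈ 3.716e+9 mm².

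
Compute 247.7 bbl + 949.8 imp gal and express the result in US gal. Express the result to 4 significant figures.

11540 US gal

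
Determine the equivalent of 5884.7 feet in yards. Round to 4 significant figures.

1962 yd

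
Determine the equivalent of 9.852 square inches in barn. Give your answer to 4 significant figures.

1 square inch = 6.45160e+24 barn.
9.852 × 6.45160e+24 ≈ 6.356e+25 barn.

6.356e+25 barn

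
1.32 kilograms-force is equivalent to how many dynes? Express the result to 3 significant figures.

1 kilogram-force = 980665 dyn.
1.32 × 980665 ≈ 1.29e+6 dyn.

1.29e+6 dynes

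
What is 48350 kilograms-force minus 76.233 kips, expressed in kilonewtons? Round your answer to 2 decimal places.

135.05 kN

48350 kgf = 474.152 kN and 76.233 kip = 339.101 kN.
474.152 − 339.101 ≈ 135.05 kN.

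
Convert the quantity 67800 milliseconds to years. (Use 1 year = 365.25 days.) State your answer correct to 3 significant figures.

1 ms = 3.16881 × 10^-11 yr.
Then 67800 × 3.16881 × 10^-11 ≈ 2.15 × 10^-6 yr.

2.15 × 10^-6 yr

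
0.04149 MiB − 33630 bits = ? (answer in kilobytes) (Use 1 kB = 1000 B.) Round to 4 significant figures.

39.30 kB

0.04149 MiB = 43.5054 kB and 33630 bit = 4.20375 kB.
43.5054 − 4.20375 ≈ 39.30 kB.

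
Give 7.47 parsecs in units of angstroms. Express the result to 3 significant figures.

1 pc = 3.08568e+26 Å.
Thus 7.47 × 3.08568e+26 ≈ 2.31e+27 Å.

2.31e+27 Å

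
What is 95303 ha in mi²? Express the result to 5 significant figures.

367.97 mi²

1 ha = 0.00386102 mi².
So 95303 × 0.00386102 ≈ 367.97 mi².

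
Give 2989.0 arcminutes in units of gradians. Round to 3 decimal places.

55.352 gradians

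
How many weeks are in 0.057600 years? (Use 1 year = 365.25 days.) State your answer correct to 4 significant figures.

1 yr = 52.1786 wk.
Thus 0.057600 × 52.1786 ≈ 3.005 wk.

3.005 wk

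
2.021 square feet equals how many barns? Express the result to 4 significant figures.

1 ft² = 9.29030e+26 barns.
2.021 × 9.29030e+26 ≈ 1.878e+27 barn.

1.878e+27 barns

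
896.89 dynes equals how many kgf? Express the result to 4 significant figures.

1 dyn = 1.01972e-6 kgf.
Thus 896.89 × 1.01972e-6 ≈ 0.0009146 kgf.

0.0009146 kilograms-force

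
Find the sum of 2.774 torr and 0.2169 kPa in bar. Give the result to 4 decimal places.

0.0059 bar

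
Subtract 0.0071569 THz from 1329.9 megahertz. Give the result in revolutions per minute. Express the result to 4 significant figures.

-3.496e+11 rpm

1329.9 MHz = 7.97940e+10 rpm and 0.0071569 THz = 4.29414e+11 rpm.
7.97940e+10 − 4.29414e+11 ≈ -3.496e+11 rpm.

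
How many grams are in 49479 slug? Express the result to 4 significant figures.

7.221 × 10^8 grams

1 slug = 14593.9 g.
So 49479 × 14593.9 ≈ 7.221 × 10^8 g.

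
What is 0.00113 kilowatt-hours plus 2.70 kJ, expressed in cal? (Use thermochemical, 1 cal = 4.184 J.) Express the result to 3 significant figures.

1620 cal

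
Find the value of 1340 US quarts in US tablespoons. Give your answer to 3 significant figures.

1 US qt = 64.0000 US tablespoons.
So 1340 × 64.0000 ≈ 85800 US tbsp.

85800 US tbsp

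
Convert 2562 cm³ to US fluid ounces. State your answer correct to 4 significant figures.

1 cubic centimeter = 0.0338140 US fluid ounces.
Then 2562 × 0.0338140 ≈ 86.63 US fl oz.

86.63 US fl oz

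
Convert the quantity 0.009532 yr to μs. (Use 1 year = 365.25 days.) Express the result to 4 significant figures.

1 year = 3.15576e+13 microseconds.
Thus 0.009532 × 3.15576e+13 ≈ 3.008e+11 μs.

3.008e+11 microseconds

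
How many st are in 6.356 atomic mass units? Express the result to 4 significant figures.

1.662 × 10^-27 st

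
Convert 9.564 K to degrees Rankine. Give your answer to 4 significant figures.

17.22 degrees Rankine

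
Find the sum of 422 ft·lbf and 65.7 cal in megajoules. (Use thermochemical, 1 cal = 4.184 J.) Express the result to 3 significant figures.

422 ft·lbf = 0.000572155 MJ and 65.7 cal = 0.000274889 MJ.
0.000572155 + 0.000274889 ≈ 0.000847 MJ.

0.000847 MJ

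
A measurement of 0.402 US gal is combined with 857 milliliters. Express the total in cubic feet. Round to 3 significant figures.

0.402 US gal = 0.0537396 ft³ and 857 mL = 0.0302647 ft³.
0.0537396 + 0.0302647 ≈ 0.0840 ft³.

0.0840 ft³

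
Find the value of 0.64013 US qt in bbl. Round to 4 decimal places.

0.0038 bbl

1 US quart = 0.00595238 bbl.
So 0.64013 × 0.00595238 ≈ 0.0038 bbl.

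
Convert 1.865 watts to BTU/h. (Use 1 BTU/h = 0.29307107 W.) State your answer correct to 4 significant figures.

6.364 BTU per hour

1 W = 3.41214 BTU per hour.
1.865 × 3.41214 ≈ 6.364 BTU/h.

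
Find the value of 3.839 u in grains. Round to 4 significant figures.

9.838 × 10^-23 gr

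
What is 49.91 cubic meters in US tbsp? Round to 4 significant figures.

3.375 × 10^6 US tablespoons

1 cubic meter = 67628.0 US tbsp.
49.91 × 67628.0 ≈ 3.375 × 10^6 US tbsp.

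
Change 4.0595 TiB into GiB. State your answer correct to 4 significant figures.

4157 GiB

1 tebibyte = 1024.00 GiB.
Thus 4.0595 × 1024.00 ≈ 4157 GiB.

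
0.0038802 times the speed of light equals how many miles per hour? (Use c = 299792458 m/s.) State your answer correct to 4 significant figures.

2.602 × 10^6 miles per hour

1 speed of light = 6.70617 × 10^8 mph.
0.0038802 × 6.70617 × 10^8 ≈ 2.602 × 10^6 mph.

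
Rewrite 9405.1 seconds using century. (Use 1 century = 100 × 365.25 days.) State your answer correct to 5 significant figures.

2.9803 × 10^-6 century

1 second = 3.16881 × 10^-10 centuries.
Thus 9405.1 × 3.16881 × 10^-10 ≈ 2.9803 × 10^-6 century.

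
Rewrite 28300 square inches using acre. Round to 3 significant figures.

0.00451 acre

1 in² = 1.59423e-7 acre.
Then 28300 × 1.59423e-7 ≈ 0.00451 acre.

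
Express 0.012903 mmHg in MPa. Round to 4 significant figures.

1 mmHg = 0.000133322 megapascals.
Then 0.012903 × 0.000133322 ≈ 1.720e-6 MPa.

1.720e-6 MPa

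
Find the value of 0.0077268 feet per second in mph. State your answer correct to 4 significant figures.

0.005268 mph

1 foot per second = 0.681818 mph.
Thus 0.0077268 × 0.681818 ≈ 0.005268 mph.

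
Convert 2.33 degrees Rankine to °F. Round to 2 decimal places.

°R = °F + 459.67.
Applying the formula gives -457.34 °F.

-457.34 °F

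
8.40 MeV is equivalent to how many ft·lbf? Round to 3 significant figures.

1 MeV = 1.18170 × 10^-13 foot-pounds.
So 8.40 × 1.18170 × 10^-13 ≈ 9.93 × 10^-13 ft·lbf.

9.93 × 10^-13 ft·lbf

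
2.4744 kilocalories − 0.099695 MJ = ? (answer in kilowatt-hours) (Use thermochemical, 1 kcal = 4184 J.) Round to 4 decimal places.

2.4744 kcal = 0.00287580 kWh and 0.099695 MJ = 0.0276931 kWh.
0.00287580 − 0.0276931 ≈ -0.0248 kWh.

-0.0248 kilowatt-hours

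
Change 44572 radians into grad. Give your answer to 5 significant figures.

1 rad = 63.6620 grad.
Thus 44572 × 63.6620 ≈ 2.8375e+6 grad.

2.8375e+6 grad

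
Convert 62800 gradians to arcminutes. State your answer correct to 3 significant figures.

3.39e+6 arcminutes

1 gradian = 54.0000 arcmin.
So 62800 × 54.0000 ≈ 3.39e+6 arcmin.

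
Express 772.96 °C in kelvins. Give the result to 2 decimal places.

1046.11 kelvins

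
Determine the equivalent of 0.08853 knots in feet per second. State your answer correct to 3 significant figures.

0.149 ft/s

1 knot = 1.68781 ft/s.
0.08853 × 1.68781 ≈ 0.149 ft/s.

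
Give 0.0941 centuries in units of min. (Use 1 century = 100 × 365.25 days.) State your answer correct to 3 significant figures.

4.95 × 10^6 min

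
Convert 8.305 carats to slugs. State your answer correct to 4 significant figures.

1 ct = 1.37044 × 10^-5 slug.
So 8.305 × 1.37044 × 10^-5 ≈ 0.0001138 slug.

0.0001138 slugs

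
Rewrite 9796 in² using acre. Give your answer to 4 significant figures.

1 square inch = 1.59423e-7 acres.
So 9796 × 1.59423e-7 ≈ 0.001562 acre.

0.001562 acre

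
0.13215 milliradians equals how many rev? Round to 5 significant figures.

2.1032e-5 revolutions

1 mrad = 0.000159155 revolutions.
So 0.13215 × 0.000159155 ≈ 2.1032e-5 rev.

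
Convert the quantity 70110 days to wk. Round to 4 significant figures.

10020 weeks

1 d = 0.142857 wk.
70110 × 0.142857 ≈ 10020 wk.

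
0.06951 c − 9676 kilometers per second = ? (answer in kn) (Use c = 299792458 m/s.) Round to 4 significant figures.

2.170e+7 kn

0.06951 c = 4.05069e+7 kn and 9676 km/s = 1.88086e+7 kn.
4.05069e+7 − 1.88086e+7 ≈ 2.170e+7 kn.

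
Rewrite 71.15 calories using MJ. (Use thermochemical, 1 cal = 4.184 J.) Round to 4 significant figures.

1 calorie = 4.18400e-6 megajoules.
Then 71.15 × 4.18400e-6 ≈ 0.0002977 MJ.

0.0002977 megajoules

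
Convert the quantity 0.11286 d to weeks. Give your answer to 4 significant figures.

0.01612 weeks

1 day = 0.142857 wk.
0.11286 × 0.142857 ≈ 0.01612 wk.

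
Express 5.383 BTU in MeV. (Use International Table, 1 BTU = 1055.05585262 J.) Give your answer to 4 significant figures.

3.545e+16 MeV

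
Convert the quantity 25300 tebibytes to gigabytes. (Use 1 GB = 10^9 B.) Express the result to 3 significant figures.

2.78e+7 GB

1 tebibyte = 1099.51 GB.
So 25300 × 1099.51 ≈ 2.78e+7 GB.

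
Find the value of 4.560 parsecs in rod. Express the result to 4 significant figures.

2.798 × 10^16 rod

1 parsec = 6.13552 × 10^15 rods.
Thus 4.560 × 6.13552 × 10^15 ≈ 2.798 × 10^16 rod.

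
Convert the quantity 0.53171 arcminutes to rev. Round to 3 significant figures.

1 arcmin = 4.62963e-5 revolutions.
Thus 0.53171 × 4.62963e-5 ≈ 2.46e-5 rev.

2.46e-5 revolutions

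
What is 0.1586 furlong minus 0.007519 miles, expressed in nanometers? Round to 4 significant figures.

1.980 × 10^10 nm

0.1586 furlong = 3.19052 × 10^10 nm and 0.007519 mi = 1.21007 × 10^10 nm.
3.19052 × 10^10 − 1.21007 × 10^10 ≈ 1.980 × 10^10 nm.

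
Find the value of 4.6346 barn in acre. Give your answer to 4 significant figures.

1.145e-31 acres

1 barn = 2.47105e-32 acres.
Then 4.6346 × 2.47105e-32 ≈ 1.145e-31 acre.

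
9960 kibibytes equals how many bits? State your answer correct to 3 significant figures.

8.16e+7 bit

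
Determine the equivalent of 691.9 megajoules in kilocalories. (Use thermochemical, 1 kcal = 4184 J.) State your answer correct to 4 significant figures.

165400 kcal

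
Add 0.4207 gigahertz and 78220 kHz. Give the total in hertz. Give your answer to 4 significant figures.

4.989 × 10^8 Hz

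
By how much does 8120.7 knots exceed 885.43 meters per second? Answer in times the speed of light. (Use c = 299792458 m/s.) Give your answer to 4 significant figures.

1.098 × 10^-5 times the speed of light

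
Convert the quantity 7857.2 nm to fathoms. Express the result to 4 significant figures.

1 nm = 5.46807 × 10^-10 fathom.
7857.2 × 5.46807 × 10^-10 ≈ 4.296 × 10^-6 fathom.

4.296 × 10^-6 fathom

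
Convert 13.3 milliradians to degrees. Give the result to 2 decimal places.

0.76 °

1 mrad = 0.0572958 °.
Thus 13.3 × 0.0572958 ≈ 0.76 °.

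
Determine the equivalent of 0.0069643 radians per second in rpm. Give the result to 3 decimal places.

1 radian per second = 9.54930 rpm.
Then 0.0069643 × 9.54930 ≈ 0.067 rpm.

0.067 rpm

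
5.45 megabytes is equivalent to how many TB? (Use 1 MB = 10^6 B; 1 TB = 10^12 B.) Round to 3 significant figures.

5.45 × 10^-6 terabytes

1 MB = 1.00000 × 10^-6 TB.
5.45 × 1.00000 × 10^-6 ≈ 5.45 × 10^-6 TB.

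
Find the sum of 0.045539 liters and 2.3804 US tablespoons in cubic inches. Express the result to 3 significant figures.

4.93 cubic inches

0.045539 L = 2.77896 in³ and 2.3804 US tbsp = 2.14794 in³.
2.77896 + 2.14794 ≈ 4.93 in³.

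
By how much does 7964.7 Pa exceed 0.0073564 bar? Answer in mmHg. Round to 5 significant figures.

54.222 mmHg

7964.7 Pa = 59.7402 mmHg and 0.0073564 bar = 5.51775 mmHg.
59.7402 − 5.51775 ≈ 54.222 mmHg.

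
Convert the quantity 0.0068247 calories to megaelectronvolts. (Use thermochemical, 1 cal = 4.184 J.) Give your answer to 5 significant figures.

1.7822 × 10^11 MeV

1 cal = 2.61145 × 10^13 MeV.
0.0068247 × 2.61145 × 10^13 ≈ 1.7822 × 10^11 MeV.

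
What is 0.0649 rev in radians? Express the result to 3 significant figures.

1 revolution = 6.28319 rad.
0.0649 × 6.28319 ≈ 0.408 rad.

0.408 rad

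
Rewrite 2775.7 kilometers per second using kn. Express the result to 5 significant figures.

1 km/s = 1943.84 knots.
So 2775.7 × 1943.84 ≈ 5.3955 × 10^6 kn.

5.3955 × 10^6 kn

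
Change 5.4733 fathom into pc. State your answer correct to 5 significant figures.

1 fathom = 5.92674e-17 pc.
Thus 5.4733 × 5.92674e-17 ≈ 3.2439e-16 pc.

3.2439e-16 pc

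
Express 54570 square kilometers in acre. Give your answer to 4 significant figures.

1.348e+7 acres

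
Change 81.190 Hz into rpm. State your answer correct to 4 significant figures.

4871 rpm

1 hertz = 60.0000 rpm.
Thus 81.190 × 60.0000 ≈ 4871 rpm.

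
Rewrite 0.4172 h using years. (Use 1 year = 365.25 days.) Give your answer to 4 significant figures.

1 h = 0.000114077 yr.
So 0.4172 × 0.000114077 ≈ 4.759e-5 yr.

4.759e-5 yr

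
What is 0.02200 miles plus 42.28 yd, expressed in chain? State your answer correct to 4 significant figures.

3.682 chain

0.02200 mi = 1.76000 chain and 42.28 yd = 1.92182 chain.
1.76000 + 1.92182 ≈ 3.682 chain.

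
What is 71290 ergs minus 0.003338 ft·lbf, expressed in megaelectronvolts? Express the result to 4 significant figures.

71290 erg = 4.44957e+10 MeV and 0.003338 ft·lbf = 2.82473e+10 MeV.
4.44957e+10 − 2.82473e+10 ≈ 1.625e+10 MeV.

1.625e+10 MeV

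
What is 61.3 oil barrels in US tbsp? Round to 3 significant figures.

659000 US tbsp

1 bbl = 10752.0 US tbsp.
Then 61.3 × 10752.0 ≈ 659000 US tbsp.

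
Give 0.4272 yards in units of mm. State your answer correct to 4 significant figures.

1 yd = 914.400 millimeters.
Thus 0.4272 × 914.400 ≈ 390.6 mm.

390.6 mm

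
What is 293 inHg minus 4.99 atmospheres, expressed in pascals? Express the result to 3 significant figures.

293 inHg = 992212 Pa and 4.99 atm = 505612 Pa.
992212 − 505612 ≈ 487000 Pa.

487000 Pa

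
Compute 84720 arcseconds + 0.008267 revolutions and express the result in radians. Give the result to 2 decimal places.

0.46 radians

84720 arcsec = 0.410734 rad and 0.008267 rev = 0.0519431 rad.
0.410734 + 0.0519431 ≈ 0.46 rad.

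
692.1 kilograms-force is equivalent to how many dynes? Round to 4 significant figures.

1 kilogram-force = 980665 dyn.
692.1 × 980665 ≈ 6.787 × 10^8 dyn.

6.787 × 10^8 dyn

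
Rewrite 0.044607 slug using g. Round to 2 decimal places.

650.99 grams

1 slug = 14593.9 grams.
Then 0.044607 × 14593.9 ≈ 650.99 g.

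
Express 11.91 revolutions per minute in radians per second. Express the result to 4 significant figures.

1.247 rad/s

1 revolution per minute = 0.104720 radians per second.
11.91 × 0.104720 ≈ 1.247 rad/s.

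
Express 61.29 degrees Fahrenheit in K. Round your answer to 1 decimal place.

289.4 kelvins

K = (°F + 459.67) × 5/9.
Applying the formula gives 289.4 K.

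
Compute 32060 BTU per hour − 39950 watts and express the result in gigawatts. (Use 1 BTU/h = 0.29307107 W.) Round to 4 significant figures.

32060 BTU/h = 9.39586e-6 GW and 39950 W = 3.99500e-5 GW.
9.39586e-6 − 3.99500e-5 ≈ -3.055e-5 GW.

-3.055e-5 GW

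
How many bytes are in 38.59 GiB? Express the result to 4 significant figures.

1 GiB = 1.07374e+9 B.
Then 38.59 × 1.07374e+9 ≈ 4.144e+10 B.

4.144e+10 bytes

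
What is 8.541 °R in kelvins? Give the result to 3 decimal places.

°R = K × 9/5.
Applying the formula gives 4.745 K.

4.745 K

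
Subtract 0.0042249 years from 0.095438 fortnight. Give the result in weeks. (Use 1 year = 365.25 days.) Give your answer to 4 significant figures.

0.095438 fortnight = 0.190876 wk and 0.0042249 yr = 0.220449 wk.
0.190876 − 0.220449 ≈ -0.02957 wk.

-0.02957 wk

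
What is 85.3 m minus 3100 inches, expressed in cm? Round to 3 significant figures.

85.3 m = 8530.00 cm and 3100 in = 7874.00 cm.
8530.00 − 7874.00 ≈ 656 cm.

656 cm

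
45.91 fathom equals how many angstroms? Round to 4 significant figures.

8.396 × 10^11 Å

1 fathom = 1.82880 × 10^10 Å.
So 45.91 × 1.82880 × 10^10 ≈ 8.396 × 10^11 Å.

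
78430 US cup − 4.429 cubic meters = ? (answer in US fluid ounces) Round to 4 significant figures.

477700 US fl oz

78430 US cup = 627440 US fl oz and 4.429 m³ = 149762 US fl oz.
627440 − 149762 ≈ 477700 US fl oz.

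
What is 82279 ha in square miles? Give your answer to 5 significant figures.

317.68 square miles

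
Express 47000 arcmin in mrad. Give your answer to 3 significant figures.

13700 mrad

1 arcminute = 0.290888 mrad.
47000 × 0.290888 ≈ 13700 mrad.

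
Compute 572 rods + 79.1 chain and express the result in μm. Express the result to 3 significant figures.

572 rod = 2.87670 × 10^9 μm and 79.1 chain = 1.59124 × 10^9 μm.
2.87670 × 10^9 + 1.59124 × 10^9 ≈ 4.47 × 10^9 μm.

4.47 × 10^9 micrometers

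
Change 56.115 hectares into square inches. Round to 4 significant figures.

1 hectare = 1.55000e+7 in².
56.115 × 1.55000e+7 ≈ 8.698e+8 in².

8.698e+8 square inches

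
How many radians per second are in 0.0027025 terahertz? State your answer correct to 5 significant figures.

1.6980 × 10^10 radians per second

1 THz = 6.28319 × 10^12 radians per second.
Then 0.0027025 × 6.28319 × 10^12 ≈ 1.6980 × 10^10 rad/s.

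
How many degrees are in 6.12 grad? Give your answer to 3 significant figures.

1 gradian = 0.900000 °.
Thus 6.12 × 0.900000 ≈ 5.51 °.

5.51 degrees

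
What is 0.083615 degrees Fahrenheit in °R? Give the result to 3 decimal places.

459.754 degrees Rankine

°R = °F + 459.67.
Applying the formula gives 459.754 °R.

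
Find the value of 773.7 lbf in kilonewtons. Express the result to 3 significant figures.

1 lbf = 0.00444822 kN.
So 773.7 × 0.00444822 ≈ 3.44 kN.

3.44 kN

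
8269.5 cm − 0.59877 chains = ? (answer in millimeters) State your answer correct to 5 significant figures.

70650 mm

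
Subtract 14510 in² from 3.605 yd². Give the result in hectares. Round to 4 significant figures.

-0.0006347 ha

3.605 yd² = 0.000301424 ha and 14510 in² = 0.000936127 ha.
0.000301424 − 0.000936127 ≈ -0.0006347 ha.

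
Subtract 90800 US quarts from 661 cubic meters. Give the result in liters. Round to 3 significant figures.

575000 L

661 m³ = 661000 L and 90800 US qt = 85928.8 L.
661000 − 85928.8 ≈ 575000 L.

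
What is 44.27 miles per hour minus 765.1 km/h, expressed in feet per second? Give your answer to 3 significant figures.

-632 ft/s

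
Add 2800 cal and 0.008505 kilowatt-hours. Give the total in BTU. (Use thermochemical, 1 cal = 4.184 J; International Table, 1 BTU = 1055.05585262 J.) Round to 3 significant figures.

40.1 BTU

2800 cal = 11.1039 BTU and 0.008505 kWh = 29.0203 BTU.
11.1039 + 29.0203 ≈ 40.1 BTU.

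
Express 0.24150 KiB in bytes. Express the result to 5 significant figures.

1 kibibyte = 1024.00 bytes.
So 0.24150 × 1024.00 ≈ 247.30 B.

247.30 bytes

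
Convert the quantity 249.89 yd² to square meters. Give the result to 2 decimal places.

1 square yard = 0.836127 m².
So 249.89 × 0.836127 ≈ 208.94 m².

208.94 m²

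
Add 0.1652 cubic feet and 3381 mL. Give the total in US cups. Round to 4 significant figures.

34.06 US cup

0.1652 ft³ = 19.7725 US cup and 3381 mL = 14.2907 US cup.
19.7725 + 14.2907 ≈ 34.06 US cup.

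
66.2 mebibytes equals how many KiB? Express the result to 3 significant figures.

67800 KiB

1 mebibyte = 1024.00 kibibytes.
Thus 66.2 × 1024.00 ≈ 67800 KiB.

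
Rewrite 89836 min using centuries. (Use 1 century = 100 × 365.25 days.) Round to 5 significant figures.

1 minute = 1.90129e-8 centuries.
So 89836 × 1.90129e-8 ≈ 0.0017080 century.

0.0017080 centuries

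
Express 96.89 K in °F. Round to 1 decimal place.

-285.3 degrees Fahrenheit

K = (°F + 459.67) × 5/9.
Applying the formula gives -285.3 °F.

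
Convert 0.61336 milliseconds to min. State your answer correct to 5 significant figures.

1.0223 × 10^-5 min

1 millisecond = 1.66667 × 10^-5 min.
Then 0.61336 × 1.66667 × 10^-5 ≈ 1.0223 × 10^-5 min.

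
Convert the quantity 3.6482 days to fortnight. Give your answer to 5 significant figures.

0.26059 fortnights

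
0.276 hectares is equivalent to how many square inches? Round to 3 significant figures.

4.28e+6 square inches

1 ha = 1.55000e+7 in².
0.276 × 1.55000e+7 ≈ 4.28e+6 in².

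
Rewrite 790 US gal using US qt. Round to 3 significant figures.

1 US gal = 4.00000 US qt.
So 790 × 4.00000 ≈ 3160 US qt.

3160 US qt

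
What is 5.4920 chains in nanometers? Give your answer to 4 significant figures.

1 chain = 2.01168e+10 nm.
Then 5.4920 × 2.01168e+10 ≈ 1.105e+11 nm.

1.105e+11 nanometers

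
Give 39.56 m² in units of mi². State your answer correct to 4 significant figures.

1.527 × 10^-5 mi²

1 m² = 3.86102 × 10^-7 square miles.
Then 39.56 × 3.86102 × 10^-7 ≈ 1.527 × 10^-5 mi².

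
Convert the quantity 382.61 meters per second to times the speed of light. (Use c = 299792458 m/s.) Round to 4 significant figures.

1.276 × 10^-6 times the speed of light

1 meter per second = 3.33564 × 10^-9 c.
So 382.61 × 3.33564 × 10^-9 ≈ 1.276 × 10^-6 c.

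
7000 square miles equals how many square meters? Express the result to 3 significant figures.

1 mi² = 2.58999 × 10^6 m².
So 7000 × 2.58999 × 10^6 ≈ 1.81 × 10^10 m².

1.81 × 10^10 m²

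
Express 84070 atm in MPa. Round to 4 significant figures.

8518 megapascals

1 atm = 0.101325 MPa.
84070 × 0.101325 ≈ 8518 MPa.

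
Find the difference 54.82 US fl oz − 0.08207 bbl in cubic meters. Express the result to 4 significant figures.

54.82 US fl oz = 0.00162122 m³ and 0.08207 bbl = 0.0130481 m³.
0.00162122 − 0.0130481 ≈ -0.01143 m³.

-0.01143 m³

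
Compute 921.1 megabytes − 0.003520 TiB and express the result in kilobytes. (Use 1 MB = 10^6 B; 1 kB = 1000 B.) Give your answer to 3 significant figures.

921.1 MB = 921100 kB and 0.003520 TiB = 3.87028e+6 kB.
921100 − 3.87028e+6 ≈ -2.95e+6 kB.

-2.95e+6 kB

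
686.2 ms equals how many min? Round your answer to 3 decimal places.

0.011 minutes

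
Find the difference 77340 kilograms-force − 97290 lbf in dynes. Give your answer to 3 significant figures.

3.26e+10 dynes

77340 kgf = 7.58446e+10 dyn and 97290 lbf = 4.32767e+10 dyn.
7.58446e+10 − 4.32767e+10 ≈ 3.26e+10 dyn.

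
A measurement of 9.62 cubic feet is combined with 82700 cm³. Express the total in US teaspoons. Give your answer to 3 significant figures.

9.62 ft³ = 55267.3 US tsp and 82700 cm³ = 16778.5 US tsp.
55267.3 + 16778.5 ≈ 72000 US tsp.

72000 US tsp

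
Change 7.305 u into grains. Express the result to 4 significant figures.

1 u = 2.56260e-23 grains.
So 7.305 × 2.56260e-23 ≈ 1.872e-22 gr.

1.872e-22 gr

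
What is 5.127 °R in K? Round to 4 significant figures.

°R = K × 9/5.
Applying the formula gives 2.848 K.

2.848 K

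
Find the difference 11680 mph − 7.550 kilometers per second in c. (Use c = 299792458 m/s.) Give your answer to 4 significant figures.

11680 mph = 1.74168e-5 c and 7.550 km/s = 2.51841e-5 c.
1.74168e-5 − 2.51841e-5 ≈ -7.767e-6 c.

-7.767e-6 c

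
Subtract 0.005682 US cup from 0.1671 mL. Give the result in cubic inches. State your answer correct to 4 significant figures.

-0.07184 in³

0.1671 mL = 0.0101971 in³ and 0.005682 US cup = 0.0820339 in³.
0.0101971 − 0.0820339 ≈ -0.07184 in³.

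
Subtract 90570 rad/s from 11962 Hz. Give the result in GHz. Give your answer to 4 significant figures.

-2.453 × 10^-6 GHz

11962 Hz = 1.19620 × 10^-5 GHz and 90570 rad/s = 1.44147 × 10^-5 GHz.
1.19620 × 10^-5 − 1.44147 × 10^-5 ≈ -2.453 × 10^-6 GHz.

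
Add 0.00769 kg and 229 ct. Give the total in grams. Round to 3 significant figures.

53.5 grams

0.00769 kg = 7.69000 g and 229 ct = 45.8000 g.
7.69000 + 45.8000 ≈ 53.5 g.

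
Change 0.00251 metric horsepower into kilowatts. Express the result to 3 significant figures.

0.00185 kilowatts

1 metric horsepower = 0.735499 kilowatts.
Thus 0.00251 × 0.735499 ≈ 0.00185 kW.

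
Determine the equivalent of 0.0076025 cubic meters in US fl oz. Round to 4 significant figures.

1 cubic meter = 33814.0 US fl oz.
Thus 0.0076025 × 33814.0 ≈ 257.1 US fl oz.

257.1 US fluid ounces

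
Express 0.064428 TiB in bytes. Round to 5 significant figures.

7.0839e+10 B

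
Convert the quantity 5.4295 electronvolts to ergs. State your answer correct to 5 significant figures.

8.6990e-12 erg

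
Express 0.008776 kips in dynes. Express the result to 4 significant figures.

3.904 × 10^6 dyn

1 kip = 4.44822 × 10^8 dynes.
So 0.008776 × 4.44822 × 10^8 ≈ 3.904 × 10^6 dyn.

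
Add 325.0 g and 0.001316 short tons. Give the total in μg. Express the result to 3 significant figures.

1.52e+9 micrograms

325.0 g = 3.25000e+8 μg and 0.001316 short ton = 1.19386e+9 μg.
3.25000e+8 + 1.19386e+9 ≈ 1.52e+9 μg.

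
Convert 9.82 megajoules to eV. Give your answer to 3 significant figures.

6.13e+25 electronvolts

1 megajoule = 6.24151e+24 eV.
9.82 × 6.24151e+24 ≈ 6.13e+25 eV.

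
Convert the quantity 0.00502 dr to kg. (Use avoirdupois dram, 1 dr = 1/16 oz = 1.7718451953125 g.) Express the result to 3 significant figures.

1 dram = 0.00177185 kg.
Then 0.00502 × 0.00177185 ≈ 8.89e-6 kg.

8.89e-6 kg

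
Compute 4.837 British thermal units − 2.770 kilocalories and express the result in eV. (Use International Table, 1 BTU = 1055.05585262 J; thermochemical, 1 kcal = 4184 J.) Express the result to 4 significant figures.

-4.048e+22 electronvolts

4.837 BTU = 3.18523e+22 eV and 2.770 kcal = 7.23371e+22 eV.
3.18523e+22 − 7.23371e+22 ≈ -4.048e+22 eV.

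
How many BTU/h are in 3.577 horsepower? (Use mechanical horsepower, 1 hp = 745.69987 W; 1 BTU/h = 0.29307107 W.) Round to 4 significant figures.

1 hp = 2544.43 BTU/h.
Then 3.577 × 2544.43 ≈ 9101 BTU/h.

9101 BTU per hour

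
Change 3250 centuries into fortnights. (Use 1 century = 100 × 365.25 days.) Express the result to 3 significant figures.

8.48 × 10^6 fortnight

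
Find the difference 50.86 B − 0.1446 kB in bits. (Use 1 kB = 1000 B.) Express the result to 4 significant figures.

50.86 B = 406.880 bit and 0.1446 kB = 1156.80 bit.
406.880 − 1156.80 ≈ -749.9 bit.

-749.9 bit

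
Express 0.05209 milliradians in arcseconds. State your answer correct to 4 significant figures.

10.74 arcsec

1 milliradian = 206.265 arcsec.
Thus 0.05209 × 206.265 ≈ 10.74 arcsec.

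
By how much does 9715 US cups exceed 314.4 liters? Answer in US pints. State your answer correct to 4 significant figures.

9715 US cup = 4857.50 US pt and 314.4 L = 664.446 US pt.
4857.50 − 664.446 ≈ 4193 US pt.

4193 US pt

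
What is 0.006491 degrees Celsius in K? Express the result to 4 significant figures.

K = °C + 273.15.
Applying the formula gives 273.2 K.

273.2 K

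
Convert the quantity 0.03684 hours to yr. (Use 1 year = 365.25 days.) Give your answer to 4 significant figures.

1 h = 0.000114077 yr.
So 0.03684 × 0.000114077 ≈ 4.203 × 10^-6 yr.

4.203 × 10^-6 yr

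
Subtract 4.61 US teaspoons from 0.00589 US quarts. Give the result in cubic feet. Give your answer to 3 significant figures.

0.00589 US qt = 0.000196845 ft³ and 4.61 US tsp = 0.000802431 ft³.
0.000196845 − 0.000802431 ≈ -0.000606 ft³.

-0.000606 cubic feet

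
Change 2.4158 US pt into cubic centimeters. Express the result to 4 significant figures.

1143 cubic centimeters

1 US pint = 473.176 cm³.
Thus 2.4158 × 473.176 ≈ 1143 cm³.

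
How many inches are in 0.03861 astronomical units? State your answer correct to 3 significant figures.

1 au = 5.88968e+12 in.
So 0.03861 × 5.88968e+12 ≈ 2.27e+11 in.

2.27e+11 inches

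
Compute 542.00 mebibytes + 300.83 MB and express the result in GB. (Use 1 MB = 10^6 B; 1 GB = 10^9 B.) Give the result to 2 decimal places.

0.87 gigabytes

542.00 MiB = 0.568328 GB and 300.83 MB = 0.300830 GB.
0.568328 + 0.300830 ≈ 0.87 GB.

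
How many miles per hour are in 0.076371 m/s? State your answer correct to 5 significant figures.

0.17084 miles per hour

1 m/s = 2.23694 mph.
0.076371 × 2.23694 ≈ 0.17084 mph.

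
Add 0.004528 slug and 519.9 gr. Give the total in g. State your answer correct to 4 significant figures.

0.004528 slug = 66.0812 g and 519.9 gr = 33.6890 g.
66.0812 + 33.6890 ≈ 99.77 g.

99.77 g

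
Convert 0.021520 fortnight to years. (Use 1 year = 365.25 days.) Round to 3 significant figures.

0.000825 years

1 fortnight = 0.0383299 yr.
0.021520 × 0.0383299 ≈ 0.000825 yr.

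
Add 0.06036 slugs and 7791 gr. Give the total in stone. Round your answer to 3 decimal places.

0.218 st

0.06036 slug = 0.138716 st and 7791 gr = 0.0795000 st.
0.138716 + 0.0795000 ≈ 0.218 st.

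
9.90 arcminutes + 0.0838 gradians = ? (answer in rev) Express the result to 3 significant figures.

9.90 arcmin = 0.000458333 rev and 0.0838 grad = 0.000209500 rev.
0.000458333 + 0.000209500 ≈ 0.000668 rev.

0.000668 revolutions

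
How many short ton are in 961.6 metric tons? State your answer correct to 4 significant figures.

1060 short ton

1 t = 1.10231 short tons.
Then 961.6 × 1.10231 ≈ 1060 short ton.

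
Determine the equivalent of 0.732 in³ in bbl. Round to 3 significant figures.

7.54 × 10^-5 bbl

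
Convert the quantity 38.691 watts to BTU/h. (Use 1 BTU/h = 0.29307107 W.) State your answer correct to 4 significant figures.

132.0 BTU/h

1 W = 3.41214 BTU/h.
So 38.691 × 3.41214 ≈ 132.0 BTU/h.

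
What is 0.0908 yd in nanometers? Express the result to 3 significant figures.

1 yard = 9.14400 × 10^8 nm.
Thus 0.0908 × 9.14400 × 10^8 ≈ 8.30 × 10^7 nm.

8.30 × 10^7 nm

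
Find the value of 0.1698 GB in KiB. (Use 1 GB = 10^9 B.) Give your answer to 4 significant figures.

165800 KiB

1 GB = 976562.5 KiB.
Then 0.1698 × 976562.5 ≈ 165800 KiB.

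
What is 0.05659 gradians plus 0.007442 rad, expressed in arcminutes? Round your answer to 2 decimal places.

0.05659 grad = 3.05586 arcmin and 0.007442 rad = 25.5837 arcmin.
3.05586 + 25.5837 ≈ 28.64 arcmin.

28.64 arcmin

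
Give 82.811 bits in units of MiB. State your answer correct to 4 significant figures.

9.872 × 10^-6 MiB

1 bit = 1.19209 × 10^-7 mebibytes.
Thus 82.811 × 1.19209 × 10^-7 ≈ 9.872 × 10^-6 MiB.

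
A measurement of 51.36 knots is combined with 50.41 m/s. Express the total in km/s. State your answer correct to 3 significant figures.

51.36 kn = 0.0264219 km/s and 50.41 m/s = 0.0504100 km/s.
0.0264219 + 0.0504100 ≈ 0.0768 km/s.

0.0768 kilometers per second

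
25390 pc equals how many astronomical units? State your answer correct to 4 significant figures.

1 pc = 206265 astronomical units.
So 25390 × 206265 ≈ 5.237e+9 au.

5.237e+9 astronomical units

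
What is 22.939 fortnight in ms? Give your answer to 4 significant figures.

1 fortnight = 1.20960e+9 milliseconds.
So 22.939 × 1.20960e+9 ≈ 2.775e+10 ms.

2.775e+10 milliseconds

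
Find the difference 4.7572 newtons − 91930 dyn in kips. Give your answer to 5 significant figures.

0.00086279 kip

4.7572 N = 0.00106946 kip and 91930 dyn = 0.000206667 kip.
0.00106946 − 0.000206667 ≈ 0.00086279 kip.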